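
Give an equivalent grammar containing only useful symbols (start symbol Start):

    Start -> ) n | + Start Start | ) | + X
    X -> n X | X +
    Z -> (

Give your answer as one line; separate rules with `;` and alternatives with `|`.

Generating nonterminals: {Start, Z}.
Reachable from Start after that: {Start}.
Removed useless symbols: {X, Z} and every production mentioning them.

Start -> ) n | + Start Start | )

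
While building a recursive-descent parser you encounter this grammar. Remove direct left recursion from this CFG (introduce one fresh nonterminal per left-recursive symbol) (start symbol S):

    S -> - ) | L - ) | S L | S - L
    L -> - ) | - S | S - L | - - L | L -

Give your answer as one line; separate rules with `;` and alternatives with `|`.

S -> - ) S' | L - ) S'; L -> - ) L' | - S L' | S - L L' | - - L L'; S' -> L S' | - L S' | ε; L' -> - L' | ε

S, L are directly left-recursive.
For S: α = {L, - L}, β = {- ), L - )}. Rewrite as S → β S' and S' → α S' | ε.
For L: α = {-}, β = {- ), - S, S - L, - - L}. Rewrite as L → β L' and L' → α L' | ε.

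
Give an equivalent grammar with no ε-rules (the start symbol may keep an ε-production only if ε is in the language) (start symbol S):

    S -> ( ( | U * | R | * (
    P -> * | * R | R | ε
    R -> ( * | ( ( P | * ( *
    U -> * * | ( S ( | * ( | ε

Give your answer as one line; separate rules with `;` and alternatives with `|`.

S -> ( ( | U * | * | R | * (; P -> * | * R | R; R -> ( * | ( ( P | ( ( | * ( *; U -> * * | ( S ( | * (

The nullable symbols are {P, U}.
ε ∉ L(G), so no ε-production is kept.
Expand every rule over subsets of its nullable positions: S → U * gives U * | *. R → ( ( P gives ( ( P | ( (.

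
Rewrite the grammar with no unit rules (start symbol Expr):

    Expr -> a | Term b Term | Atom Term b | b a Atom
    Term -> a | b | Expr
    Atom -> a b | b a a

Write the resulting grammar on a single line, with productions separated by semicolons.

Expr -> a | Term b Term | Atom Term b | b a Atom; Term -> a | b | Term b Term | Atom Term b | b a Atom; Atom -> a b | b a a

Unit pairs: Term ⇒* {Expr}.
For each unit pair (A, B), copy every non-unit production of B to A, then drop all unit productions.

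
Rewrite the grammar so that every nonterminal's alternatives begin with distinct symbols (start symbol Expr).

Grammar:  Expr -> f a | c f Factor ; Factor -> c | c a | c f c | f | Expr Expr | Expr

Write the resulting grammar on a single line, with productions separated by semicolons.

Factor has alternatives sharing prefix 'c': factor to Factor → c Factor1 with Factor1 → ε | a | f c.
Factor has alternatives sharing prefix 'Expr': factor to Factor → Expr Factor2 with Factor2 → Expr | ε.

Expr -> f a | c f Factor; Factor -> f | c Factor1 | Expr Factor2; Factor1 -> eps | a | f c; Factor2 -> Expr | eps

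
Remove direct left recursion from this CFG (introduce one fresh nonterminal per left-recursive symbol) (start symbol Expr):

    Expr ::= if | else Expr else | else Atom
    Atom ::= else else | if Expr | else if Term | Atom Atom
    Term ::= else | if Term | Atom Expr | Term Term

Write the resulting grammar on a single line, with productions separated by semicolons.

Left recursion appears on Atom, Term.
For Atom: α = {Atom}, β = {else else, if Expr, else if Term}. Rewrite as Atom → β Atom1 and Atom1 → α Atom1 | ε.
For Term: α = {Term}, β = {else, if Term, Atom Expr}. Rewrite as Term → β Term1 and Term1 → α Term1 | ε.

Expr ::= if | else Expr else | else Atom; Atom ::= else else Atom1 | if Expr Atom1 | else if Term Atom1; Term ::= else Term1 | if Term Term1 | Atom Expr Term1; Atom1 ::= Atom Atom1 | ε; Term1 ::= Term Term1 | ε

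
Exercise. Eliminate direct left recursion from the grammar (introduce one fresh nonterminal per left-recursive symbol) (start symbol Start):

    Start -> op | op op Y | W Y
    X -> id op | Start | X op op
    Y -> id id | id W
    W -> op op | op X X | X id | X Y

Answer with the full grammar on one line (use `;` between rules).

Directly left-recursive nonterminal: X.
For X: α = {op op}, β = {id op, Start}. Rewrite as X → β X1 and X1 → α X1 | ε.

Start -> op | op op Y | W Y; X -> id op X1 | Start X1; Y -> id id | id W; W -> op op | op X X | X id | X Y; X1 -> op op X1 | epsilon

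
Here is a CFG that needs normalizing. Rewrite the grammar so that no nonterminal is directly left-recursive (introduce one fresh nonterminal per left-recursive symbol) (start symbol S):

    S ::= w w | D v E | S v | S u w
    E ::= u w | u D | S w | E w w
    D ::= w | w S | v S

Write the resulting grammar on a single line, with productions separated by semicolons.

Directly left-recursive nonterminals: S, E.
For S: α = {v, u w}, β = {w w, D v E}. Rewrite as S → β S' and S' → α S' | ε.
For E: α = {w w}, β = {u w, u D, S w}. Rewrite as E → β E' and E' → α E' | ε.

S ::= w w S' | D v E S'; E ::= u w E' | u D E' | S w E'; D ::= w | w S | v S; S' ::= v S' | u w S' | ε; E' ::= w w E' | ε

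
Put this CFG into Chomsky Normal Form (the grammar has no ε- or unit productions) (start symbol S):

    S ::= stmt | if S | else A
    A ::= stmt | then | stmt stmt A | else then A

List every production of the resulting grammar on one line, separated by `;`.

S ::= stmt | X1 S | X2 A; A ::= stmt | then | X3 Y1 | X2 Y2; X1 ::= if; X2 ::= else; X3 ::= stmt; X4 ::= then; Y1 ::= X3 A; Y2 ::= X4 A

Introduce a nonterminal for each terminal appearing in a rule of length ≥ 2: X1 → if, X2 → else, X3 → stmt, X4 → then.
Binarize each right-hand side of length ≥ 3 by chaining fresh nonterminals (Y1, Y2, …): affected rules were A → X3 X3 A; A → X2 X4 A.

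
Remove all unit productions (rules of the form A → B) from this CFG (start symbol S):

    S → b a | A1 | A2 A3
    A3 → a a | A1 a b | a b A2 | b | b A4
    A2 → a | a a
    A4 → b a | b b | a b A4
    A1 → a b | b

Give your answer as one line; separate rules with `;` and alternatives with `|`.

Unit pairs: S ⇒* {A1}.
For every A with A ⇒* B via unit rules, add B's non-unit alternatives to A; then delete every rule of the form X → Y.

S → a b | b | b a | A2 A3; A3 → a a | A1 a b | a b A2 | b | b A4; A2 → a | a a; A4 → b a | b b | a b A4; A1 → a b | b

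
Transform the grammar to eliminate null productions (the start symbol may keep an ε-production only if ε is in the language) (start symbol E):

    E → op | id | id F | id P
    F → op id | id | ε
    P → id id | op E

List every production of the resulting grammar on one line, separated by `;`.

E → op | id | id F | id P; F → op id | id; P → id id | op E

Nullable nonterminals: {F}.
ε ∉ L(G), so no ε-production is kept.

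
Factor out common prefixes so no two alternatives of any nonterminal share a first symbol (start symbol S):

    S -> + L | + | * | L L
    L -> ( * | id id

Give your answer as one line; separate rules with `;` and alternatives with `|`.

S -> * | L L | + S'; L -> ( * | id id; S' -> L | ε

S has alternatives sharing prefix '+': factor to S → + S' with S' → L | ε.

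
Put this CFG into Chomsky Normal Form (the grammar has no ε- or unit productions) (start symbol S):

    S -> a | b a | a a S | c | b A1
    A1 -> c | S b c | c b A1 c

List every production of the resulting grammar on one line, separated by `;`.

Introduce a nonterminal for each terminal appearing in a rule of length ≥ 2: X1 → b, X2 → a, X3 → c.
Binarize each right-hand side of length ≥ 3 by chaining fresh nonterminals (Y1, Y2, …): affected rules were S → X2 X2 S; A1 → S X1 X3; A1 → X3 X1 A1 X3.

S -> a | X1 X2 | X2 Y1 | c | X1 A1; A1 -> c | S Y2 | X3 Y3; X1 -> b; X2 -> a; X3 -> c; Y1 -> X2 S; Y2 -> X1 X3; Y3 -> X1 Y4; Y4 -> A1 X3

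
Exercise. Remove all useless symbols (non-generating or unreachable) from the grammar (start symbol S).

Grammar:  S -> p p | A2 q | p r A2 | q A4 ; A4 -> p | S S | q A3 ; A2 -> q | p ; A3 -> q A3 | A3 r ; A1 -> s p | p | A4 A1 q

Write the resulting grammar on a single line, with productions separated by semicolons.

Generating nonterminals: {A1, A2, A4, S}.
Reachable from S after that: {A2, A4, S}.
Removed useless symbols: {A1, A3} and every production mentioning them.

S -> p p | A2 q | p r A2 | q A4; A4 -> p | S S; A2 -> q | p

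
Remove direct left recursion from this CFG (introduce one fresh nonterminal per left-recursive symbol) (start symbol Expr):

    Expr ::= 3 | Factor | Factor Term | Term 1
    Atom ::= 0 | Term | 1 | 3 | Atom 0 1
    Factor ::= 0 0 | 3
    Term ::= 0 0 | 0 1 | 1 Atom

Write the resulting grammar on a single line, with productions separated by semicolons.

Expr ::= 3 | Factor | Factor Term | Term 1; Atom ::= 0 Atom1 | Term Atom1 | 1 Atom1 | 3 Atom1; Factor ::= 0 0 | 3; Term ::= 0 0 | 0 1 | 1 Atom; Atom1 ::= 0 1 Atom1 | ε

Directly left-recursive nonterminal: Atom.
For Atom: α = {0 1}, β = {0, Term, 1, 3}. Rewrite as Atom → β Atom1 and Atom1 → α Atom1 | ε.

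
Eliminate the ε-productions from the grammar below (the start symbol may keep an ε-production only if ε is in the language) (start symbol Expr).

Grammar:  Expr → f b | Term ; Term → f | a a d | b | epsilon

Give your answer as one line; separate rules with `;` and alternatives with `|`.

Nullable nonterminals: {Expr, Term}.
ε ∈ L(G) since Expr is nullable, so keep Expr → ε.

Expr → f b | Term | epsilon; Term → f | a a d | b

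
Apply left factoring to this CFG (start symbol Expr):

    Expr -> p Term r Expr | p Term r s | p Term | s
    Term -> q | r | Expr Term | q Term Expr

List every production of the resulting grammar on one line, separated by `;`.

Expr -> s | p Term Expr1; Term -> r | Expr Term | q Term1; Expr1 -> eps | r Expr11; Term1 -> eps | Term Expr; Expr11 -> Expr | s

Expr has alternatives sharing prefix 'p Term': factor to Expr → p Term Expr1 with Expr1 → r Expr | r s | ε.
Term has alternatives sharing prefix 'q': factor to Term → q Term1 with Term1 → ε | Term Expr.
Expr1 has alternatives sharing prefix 'r': factor to Expr1 → r Expr11 with Expr11 → Expr | s.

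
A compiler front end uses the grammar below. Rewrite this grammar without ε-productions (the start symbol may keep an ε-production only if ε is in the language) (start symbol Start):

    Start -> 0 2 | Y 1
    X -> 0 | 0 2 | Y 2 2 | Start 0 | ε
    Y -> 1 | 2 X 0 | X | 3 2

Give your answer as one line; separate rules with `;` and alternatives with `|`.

Start -> 0 2 | Y 1 | 1; X -> 0 | 0 2 | Y 2 2 | 2 2 | Start 0; Y -> 1 | 2 X 0 | 2 0 | X | 3 2

Nullable nonterminals: {X, Y}.
ε ∉ L(G), so no ε-production is kept.
Add the nullable-subset variants: Start → Y 1 gives Y 1 | 1. X → Y 2 2 gives Y 2 2 | 2 2. Y → 2 X 0 gives 2 X 0 | 2 0.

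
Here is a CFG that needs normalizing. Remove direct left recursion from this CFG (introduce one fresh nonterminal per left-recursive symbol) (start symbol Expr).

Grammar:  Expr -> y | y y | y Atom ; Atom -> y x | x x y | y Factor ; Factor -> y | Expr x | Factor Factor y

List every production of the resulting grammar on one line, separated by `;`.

Expr -> y | y y | y Atom; Atom -> y x | x x y | y Factor; Factor -> y Factor1 | Expr x Factor1; Factor1 -> Factor y Factor1 | ε

Directly left-recursive nonterminal: Factor.
For Factor: α = {Factor y}, β = {y, Expr x}. Rewrite as Factor → β Factor1 and Factor1 → α Factor1 | ε.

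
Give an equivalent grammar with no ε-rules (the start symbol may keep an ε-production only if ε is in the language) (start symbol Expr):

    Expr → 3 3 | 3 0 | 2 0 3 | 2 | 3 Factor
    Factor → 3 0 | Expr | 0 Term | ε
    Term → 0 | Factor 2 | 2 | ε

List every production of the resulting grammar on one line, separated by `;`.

Nullable set = {Factor, Term}.
ε ∉ L(G), so no ε-production is kept.
Add the nullable-subset variants: Expr → 3 Factor gives 3 Factor | 3. Factor → 0 Term gives 0 Term | 0. Term → Factor 2 gives Factor 2 | 2.

Expr → 3 3 | 3 0 | 2 0 3 | 2 | 3 Factor | 3; Factor → 3 0 | Expr | 0 Term | 0; Term → 0 | Factor 2 | 2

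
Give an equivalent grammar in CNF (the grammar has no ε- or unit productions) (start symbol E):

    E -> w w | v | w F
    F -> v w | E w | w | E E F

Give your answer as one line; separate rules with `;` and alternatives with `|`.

Introduce a nonterminal for each terminal appearing in a rule of length ≥ 2: X1 → w, X2 → v.
Binarize each right-hand side of length ≥ 3 by chaining fresh nonterminals (Y1, Y2, …): affected rules were F → E E F.

E -> X1 X1 | v | X1 F; F -> X2 X1 | E X1 | w | E Y1; X1 -> w; X2 -> v; Y1 -> E F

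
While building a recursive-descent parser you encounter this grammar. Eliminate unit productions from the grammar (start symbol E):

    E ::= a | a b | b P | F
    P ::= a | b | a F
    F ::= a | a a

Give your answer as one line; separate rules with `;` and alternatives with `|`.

Unit pairs: E ⇒* {F}.
For every A with A ⇒* B via unit rules, add B's non-unit alternatives to A; then delete every rule of the form X → Y.

E ::= a | a b | b P | a a; P ::= a | b | a F; F ::= a | a a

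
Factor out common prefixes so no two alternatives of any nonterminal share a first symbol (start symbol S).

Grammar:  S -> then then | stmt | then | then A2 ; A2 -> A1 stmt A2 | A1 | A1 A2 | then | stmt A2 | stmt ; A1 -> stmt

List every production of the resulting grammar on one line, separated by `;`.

S has alternatives sharing prefix 'then': factor to S → then S' with S' → then | ε | A2.
A2 has alternatives sharing prefix 'A1': factor to A2 → A1 A2' with A2' → stmt A2 | ε | A2.
A2 has alternatives sharing prefix 'stmt': factor to A2 → stmt A2'' with A2'' → A2 | ε.

S -> stmt | then S'; A2 -> then | A1 A2' | stmt A2''; A1 -> stmt; S' -> then | ε | A2; A2' -> stmt A2 | ε | A2; A2'' -> A2 | ε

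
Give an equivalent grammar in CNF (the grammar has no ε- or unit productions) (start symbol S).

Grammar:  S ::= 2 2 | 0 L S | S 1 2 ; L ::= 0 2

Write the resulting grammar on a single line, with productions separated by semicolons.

Introduce a nonterminal for each terminal appearing in a rule of length ≥ 2: X1 → 2, X2 → 0, X3 → 1.
Binarize each right-hand side of length ≥ 3 by chaining fresh nonterminals (Y1, Y2, …): affected rules were S → X2 L S; S → S X3 X1.

S ::= X1 X1 | X2 Y1 | S Y2; L ::= X2 X1; X1 ::= 2; X2 ::= 0; X3 ::= 1; Y1 ::= L S; Y2 ::= X3 X1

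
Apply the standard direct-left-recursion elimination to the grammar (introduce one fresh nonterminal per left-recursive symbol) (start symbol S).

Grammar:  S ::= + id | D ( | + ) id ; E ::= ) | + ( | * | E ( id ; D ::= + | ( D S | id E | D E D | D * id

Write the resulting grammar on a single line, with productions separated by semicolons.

S ::= + id | D ( | + ) id; E ::= ) E' | + ( E' | * E'; D ::= + D' | ( D S D' | id E D'; E' ::= ( id E' | eps; D' ::= E D D' | * id D' | eps

Left recursion appears on E, D.
For E: α = {( id}, β = {), + (, *}. Rewrite as E → β E' and E' → α E' | ε.
For D: α = {E D, * id}, β = {+, ( D S, id E}. Rewrite as D → β D' and D' → α D' | ε.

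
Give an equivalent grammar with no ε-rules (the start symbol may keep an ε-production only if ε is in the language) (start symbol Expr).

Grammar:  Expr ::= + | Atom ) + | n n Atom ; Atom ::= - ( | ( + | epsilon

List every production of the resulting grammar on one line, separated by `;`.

The nullable symbols are {Atom}.
ε ∉ L(G), so no ε-production is kept.
For each production, add variants omitting each subset of nullable occurrences: Expr → Atom ) + gives Atom ) + | ) +. Expr → n n Atom gives n n Atom | n n.

Expr ::= + | Atom ) + | ) + | n n Atom | n n; Atom ::= - ( | ( +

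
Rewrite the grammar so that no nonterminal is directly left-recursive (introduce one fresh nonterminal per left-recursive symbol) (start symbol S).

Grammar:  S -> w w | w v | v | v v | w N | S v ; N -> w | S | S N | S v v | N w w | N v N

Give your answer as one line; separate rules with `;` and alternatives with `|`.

Left recursion appears on S, N.
For S: α = {v}, β = {w w, w v, v, v v, w N}. Rewrite as S → β S' and S' → α S' | ε.
For N: α = {w w, v N}, β = {w, S, S N, S v v}. Rewrite as N → β N' and N' → α N' | ε.

S -> w w S' | w v S' | v S' | v v S' | w N S'; N -> w N' | S N' | S N N' | S v v N'; S' -> v S' | ε; N' -> w w N' | v N N' | ε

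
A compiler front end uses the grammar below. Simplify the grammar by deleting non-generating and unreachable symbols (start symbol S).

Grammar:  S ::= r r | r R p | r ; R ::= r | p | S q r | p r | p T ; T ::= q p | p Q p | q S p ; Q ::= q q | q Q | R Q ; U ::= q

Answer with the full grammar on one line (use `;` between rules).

S ::= r r | r R p | r; R ::= r | p | S q r | p r | p T; T ::= q p | p Q p | q S p; Q ::= q q | q Q | R Q

Generating nonterminals: {Q, R, S, T, U}.
Reachable from S after that: {Q, R, S, T}.
Removed useless symbols: {U} and every production mentioning them.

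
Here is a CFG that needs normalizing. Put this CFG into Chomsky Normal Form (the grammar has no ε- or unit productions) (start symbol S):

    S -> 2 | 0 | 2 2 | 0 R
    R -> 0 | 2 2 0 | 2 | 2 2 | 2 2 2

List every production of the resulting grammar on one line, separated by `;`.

Introduce a nonterminal for each terminal appearing in a rule of length ≥ 2: X1 → 2, X2 → 0.
Binarize each right-hand side of length ≥ 3 by chaining fresh nonterminals (Y1, Y2, …): affected rules were R → X1 X1 X2; R → X1 X1 X1.

S -> 2 | 0 | X1 X1 | X2 R; R -> 0 | X1 Y1 | 2 | X1 X1 | X1 Y2; X1 -> 2; X2 -> 0; Y1 -> X1 X2; Y2 -> X1 X1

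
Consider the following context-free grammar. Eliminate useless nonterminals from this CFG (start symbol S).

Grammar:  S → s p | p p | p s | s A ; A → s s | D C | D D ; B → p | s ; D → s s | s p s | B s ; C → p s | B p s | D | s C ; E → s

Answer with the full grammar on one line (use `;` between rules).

Generating nonterminals: {A, B, C, D, E, S}.
Reachable from S after that: {A, B, C, D, S}.
Removed useless symbols: {E} and every production mentioning them.

S → s p | p p | p s | s A; A → s s | D C | D D; B → p | s; D → s s | s p s | B s; C → p s | B p s | D | s C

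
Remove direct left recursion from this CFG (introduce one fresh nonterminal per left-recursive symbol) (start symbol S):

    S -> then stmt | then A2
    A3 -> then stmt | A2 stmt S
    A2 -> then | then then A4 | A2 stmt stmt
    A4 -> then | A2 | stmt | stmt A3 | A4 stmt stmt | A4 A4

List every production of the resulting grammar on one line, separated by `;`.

A2, A4 are directly left-recursive.
For A2: α = {stmt stmt}, β = {then, then then A4}. Rewrite as A2 → β A2' and A2' → α A2' | ε.
For A4: α = {stmt stmt, A4}, β = {then, A2, stmt, stmt A3}. Rewrite as A4 → β A4' and A4' → α A4' | ε.

S -> then stmt | then A2; A3 -> then stmt | A2 stmt S; A2 -> then A2' | then then A4 A2'; A4 -> then A4' | A2 A4' | stmt A4' | stmt A3 A4'; A2' -> stmt stmt A2' | ε; A4' -> stmt stmt A4' | A4 A4' | ε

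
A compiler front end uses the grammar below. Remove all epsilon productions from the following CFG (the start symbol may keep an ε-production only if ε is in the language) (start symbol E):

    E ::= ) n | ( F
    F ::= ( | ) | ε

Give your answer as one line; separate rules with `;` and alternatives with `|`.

E ::= ) n | ( F | (; F ::= ( | )

The nullable symbols are {F}.
ε ∉ L(G), so no ε-production is kept.
Add the nullable-subset variants: E → ( F gives ( F | (.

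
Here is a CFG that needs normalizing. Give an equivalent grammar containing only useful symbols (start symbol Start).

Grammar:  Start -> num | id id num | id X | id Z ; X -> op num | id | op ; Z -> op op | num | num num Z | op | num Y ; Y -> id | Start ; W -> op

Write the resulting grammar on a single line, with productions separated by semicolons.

Generating nonterminals: {Start, W, X, Y, Z}.
Reachable from Start after that: {Start, X, Y, Z}.
Removed useless symbols: {W} and every production mentioning them.

Start -> num | id id num | id X | id Z; X -> op num | id | op; Z -> op op | num | num num Z | op | num Y; Y -> id | Start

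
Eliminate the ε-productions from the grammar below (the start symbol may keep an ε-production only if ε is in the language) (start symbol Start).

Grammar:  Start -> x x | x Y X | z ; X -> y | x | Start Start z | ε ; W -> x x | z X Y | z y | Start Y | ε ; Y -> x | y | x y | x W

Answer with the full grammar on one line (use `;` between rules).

Start -> x x | x Y X | x Y | z; X -> y | x | Start Start z; W -> x x | z X Y | z Y | z y | Start Y; Y -> x | y | x y | x W

Nullable nonterminals: {W, X}.
ε ∉ L(G), so no ε-production is kept.
Expand every rule over subsets of its nullable positions: Start → x Y X gives x Y X | x Y. W → z X Y gives z X Y | z Y.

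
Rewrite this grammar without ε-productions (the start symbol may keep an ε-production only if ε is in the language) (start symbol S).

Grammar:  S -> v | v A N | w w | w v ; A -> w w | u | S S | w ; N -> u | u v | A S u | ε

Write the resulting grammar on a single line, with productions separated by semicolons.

S -> v | v A N | v A | w w | w v; A -> w w | u | S S | w; N -> u | u v | A S u

Nullable nonterminals: {N}.
ε ∉ L(G), so no ε-production is kept.
Add the nullable-subset variants: S → v A N gives v A N | v A.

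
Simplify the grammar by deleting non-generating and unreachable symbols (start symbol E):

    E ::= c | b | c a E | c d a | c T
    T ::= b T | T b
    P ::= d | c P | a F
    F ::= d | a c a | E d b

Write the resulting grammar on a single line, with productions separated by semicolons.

Generating nonterminals: {E, F, P}.
Reachable from E after that: {E}.
Removed useless symbols: {F, P, T} and every production mentioning them.

E ::= c | b | c a E | c d a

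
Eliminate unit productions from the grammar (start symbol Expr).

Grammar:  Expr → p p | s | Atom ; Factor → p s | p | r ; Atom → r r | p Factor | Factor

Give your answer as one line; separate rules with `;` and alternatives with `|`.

Unit pairs: Atom ⇒* {Factor}; Expr ⇒* {Atom, Factor}.
Replace each nonterminal's rules with the union of the non-unit rules of every nonterminal it unit-derives.

Expr → r r | p Factor | p s | p | r | p p | s; Factor → p s | p | r; Atom → r r | p Factor | p s | p | r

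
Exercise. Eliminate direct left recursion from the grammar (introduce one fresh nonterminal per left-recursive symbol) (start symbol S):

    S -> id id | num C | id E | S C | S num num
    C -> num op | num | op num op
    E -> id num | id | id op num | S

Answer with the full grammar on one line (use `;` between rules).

S -> id id S' | num C S' | id E S'; C -> num op | num | op num op; E -> id num | id | id op num | S; S' -> C S' | num num S' | ε

Directly left-recursive nonterminal: S.
For S: α = {C, num num}, β = {id id, num C, id E}. Rewrite as S → β S' and S' → α S' | ε.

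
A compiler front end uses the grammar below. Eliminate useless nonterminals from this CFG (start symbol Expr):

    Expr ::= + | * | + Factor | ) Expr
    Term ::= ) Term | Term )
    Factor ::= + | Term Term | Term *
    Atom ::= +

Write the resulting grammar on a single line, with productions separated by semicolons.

Generating nonterminals: {Atom, Expr, Factor}.
Reachable from Expr after that: {Expr, Factor}.
Removed useless symbols: {Atom, Term} and every production mentioning them.

Expr ::= + | * | + Factor | ) Expr; Factor ::= +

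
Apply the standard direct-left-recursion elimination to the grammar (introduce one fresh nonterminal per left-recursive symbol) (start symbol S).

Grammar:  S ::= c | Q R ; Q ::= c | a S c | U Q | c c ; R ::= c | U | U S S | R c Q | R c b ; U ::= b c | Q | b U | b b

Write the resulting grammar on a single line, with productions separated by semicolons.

R is directly left-recursive.
For R: α = {c Q, c b}, β = {c, U, U S S}. Rewrite as R → β R' and R' → α R' | ε.

S ::= c | Q R; Q ::= c | a S c | U Q | c c; R ::= c R' | U R' | U S S R'; U ::= b c | Q | b U | b b; R' ::= c Q R' | c b R' | eps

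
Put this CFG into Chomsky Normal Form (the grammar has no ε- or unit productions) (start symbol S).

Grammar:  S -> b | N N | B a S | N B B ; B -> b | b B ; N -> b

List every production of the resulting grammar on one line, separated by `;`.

Introduce a nonterminal for each terminal appearing in a rule of length ≥ 2: X1 → a, X2 → b.
Binarize each right-hand side of length ≥ 3 by chaining fresh nonterminals (Y1, Y2, …): affected rules were S → B X1 S; S → N B B.

S -> b | N N | B Y1 | N Y2; B -> b | X2 B; N -> b; X1 -> a; X2 -> b; Y1 -> X1 S; Y2 -> B B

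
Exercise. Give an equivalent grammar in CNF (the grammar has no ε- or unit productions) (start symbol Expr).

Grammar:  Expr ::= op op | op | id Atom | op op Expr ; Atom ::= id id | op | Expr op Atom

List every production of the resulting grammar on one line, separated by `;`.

Expr ::= X1 X1 | op | X2 Atom | X1 Y1; Atom ::= X2 X2 | op | Expr Y2; X1 ::= op; X2 ::= id; Y1 ::= X1 Expr; Y2 ::= X1 Atom

Introduce a nonterminal for each terminal appearing in a rule of length ≥ 2: X1 → op, X2 → id.
Binarize each right-hand side of length ≥ 3 by chaining fresh nonterminals (Y1, Y2, …): affected rules were Expr → X1 X1 Expr; Atom → Expr X1 Atom.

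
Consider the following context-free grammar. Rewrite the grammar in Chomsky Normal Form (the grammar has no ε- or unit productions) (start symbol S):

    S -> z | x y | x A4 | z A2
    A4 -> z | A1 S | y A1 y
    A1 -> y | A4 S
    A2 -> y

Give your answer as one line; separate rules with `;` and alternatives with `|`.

Introduce a nonterminal for each terminal appearing in a rule of length ≥ 2: X1 → x, X2 → y, X3 → z.
Binarize each right-hand side of length ≥ 3 by chaining fresh nonterminals (Y1, Y2, …): affected rules were A4 → X2 A1 X2.

S -> z | X1 X2 | X1 A4 | X3 A2; A4 -> z | A1 S | X2 Y1; A1 -> y | A4 S; A2 -> y; X1 -> x; X2 -> y; X3 -> z; Y1 -> A1 X2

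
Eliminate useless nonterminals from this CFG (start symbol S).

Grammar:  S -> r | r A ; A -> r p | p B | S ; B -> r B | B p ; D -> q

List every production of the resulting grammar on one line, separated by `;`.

Generating nonterminals: {A, D, S}.
Reachable from S after that: {A, S}.
Removed useless symbols: {B, D} and every production mentioning them.

S -> r | r A; A -> r p | S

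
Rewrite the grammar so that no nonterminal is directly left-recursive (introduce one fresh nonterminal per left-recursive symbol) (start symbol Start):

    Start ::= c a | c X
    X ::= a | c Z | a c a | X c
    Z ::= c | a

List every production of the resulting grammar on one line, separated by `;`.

Start ::= c a | c X; X ::= a X1 | c Z X1 | a c a X1; Z ::= c | a; X1 ::= c X1 | ε

Directly left-recursive nonterminal: X.
For X: α = {c}, β = {a, c Z, a c a}. Rewrite as X → β X1 and X1 → α X1 | ε.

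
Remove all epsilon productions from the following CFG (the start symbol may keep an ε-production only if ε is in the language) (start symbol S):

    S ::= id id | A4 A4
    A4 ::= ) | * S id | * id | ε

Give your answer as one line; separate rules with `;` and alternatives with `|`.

Nullable set = {A4, S}.
ε ∈ L(G) since S is nullable, so keep S → ε.
Expand every rule over subsets of its nullable positions: S → A4 A4 gives A4 A4 | A4. A4 → * S id gives * S id | * id.

S ::= id id | A4 A4 | A4 | ε; A4 ::= ) | * S id | * id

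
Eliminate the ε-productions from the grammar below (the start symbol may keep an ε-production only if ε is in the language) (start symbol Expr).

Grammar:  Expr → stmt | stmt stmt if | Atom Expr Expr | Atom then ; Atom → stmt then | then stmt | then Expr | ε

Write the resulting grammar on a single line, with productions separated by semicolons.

Nullable set = {Atom}.
ε ∉ L(G), so no ε-production is kept.
Expand every rule over subsets of its nullable positions: Expr → Atom Expr Expr gives Atom Expr Expr | Expr Expr. Expr → Atom then gives Atom then | then.

Expr → stmt | stmt stmt if | Atom Expr Expr | Expr Expr | Atom then | then; Atom → stmt then | then stmt | then Expr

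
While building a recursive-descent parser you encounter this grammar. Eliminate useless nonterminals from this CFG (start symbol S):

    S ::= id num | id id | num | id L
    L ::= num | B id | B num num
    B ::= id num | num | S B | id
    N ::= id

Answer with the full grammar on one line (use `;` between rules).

S ::= id num | id id | num | id L; L ::= num | B id | B num num; B ::= id num | num | S B | id

Generating nonterminals: {B, L, N, S}.
Reachable from S after that: {B, L, S}.
Removed useless symbols: {N} and every production mentioning them.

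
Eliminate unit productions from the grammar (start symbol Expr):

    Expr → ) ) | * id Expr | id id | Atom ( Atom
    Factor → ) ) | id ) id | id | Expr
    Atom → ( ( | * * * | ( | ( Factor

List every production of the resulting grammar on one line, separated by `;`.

Expr → ) ) | * id Expr | id id | Atom ( Atom; Factor → ) ) | id ) id | id | * id Expr | id id | Atom ( Atom; Atom → ( ( | * * * | ( | ( Factor

Unit pairs: Factor ⇒* {Expr}.
For every A with A ⇒* B via unit rules, add B's non-unit alternatives to A; then delete every rule of the form X → Y.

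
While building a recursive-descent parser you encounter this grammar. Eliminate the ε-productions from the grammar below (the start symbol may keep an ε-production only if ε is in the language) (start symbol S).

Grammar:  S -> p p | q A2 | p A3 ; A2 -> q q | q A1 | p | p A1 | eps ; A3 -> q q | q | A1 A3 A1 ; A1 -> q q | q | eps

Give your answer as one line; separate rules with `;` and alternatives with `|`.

S -> p p | q A2 | q | p A3; A2 -> q q | q A1 | q | p | p A1; A3 -> q q | q | A1 A3 A1 | A1 A3 | A3 A1; A1 -> q q | q

Nullable set = {A1, A2}.
ε ∉ L(G), so no ε-production is kept.
For each production, add variants omitting each subset of nullable occurrences: S → q A2 gives q A2 | q. A2 → q A1 gives q A1 | q. A3 → A1 A3 A1 gives A1 A3 A1 | A1 A3 | A3 A1.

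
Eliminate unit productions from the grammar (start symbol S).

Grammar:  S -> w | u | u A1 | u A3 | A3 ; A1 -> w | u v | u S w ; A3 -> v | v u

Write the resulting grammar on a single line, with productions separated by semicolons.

S -> w | u | u A1 | u A3 | v | v u; A1 -> w | u v | u S w; A3 -> v | v u

Unit pairs: S ⇒* {A3}.
For every A with A ⇒* B via unit rules, add B's non-unit alternatives to A; then delete every rule of the form X → Y.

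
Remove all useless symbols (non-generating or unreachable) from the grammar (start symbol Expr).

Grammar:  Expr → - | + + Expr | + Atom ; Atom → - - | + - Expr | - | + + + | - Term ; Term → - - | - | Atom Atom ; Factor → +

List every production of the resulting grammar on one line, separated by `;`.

Generating nonterminals: {Atom, Expr, Factor, Term}.
Reachable from Expr after that: {Atom, Expr, Term}.
Removed useless symbols: {Factor} and every production mentioning them.

Expr → - | + + Expr | + Atom; Atom → - - | + - Expr | - | + + + | - Term; Term → - - | - | Atom Atom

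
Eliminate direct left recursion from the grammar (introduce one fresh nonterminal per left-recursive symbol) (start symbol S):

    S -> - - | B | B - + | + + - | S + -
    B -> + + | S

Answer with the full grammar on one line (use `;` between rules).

Directly left-recursive nonterminal: S.
For S: α = {+ -}, β = {- -, B, B - +, + + -}. Rewrite as S → β S' and S' → α S' | ε.

S -> - - S' | B S' | B - + S' | + + - S'; B -> + + | S; S' -> + - S' | eps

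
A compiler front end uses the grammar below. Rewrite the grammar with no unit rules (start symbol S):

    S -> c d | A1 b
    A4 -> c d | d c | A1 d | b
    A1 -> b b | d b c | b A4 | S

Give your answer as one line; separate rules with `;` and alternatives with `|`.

S -> c d | A1 b; A4 -> c d | d c | A1 d | b; A1 -> b b | d b c | b A4 | c d | A1 b

Unit pairs: A1 ⇒* {S}.
Replace each nonterminal's rules with the union of the non-unit rules of every nonterminal it unit-derives.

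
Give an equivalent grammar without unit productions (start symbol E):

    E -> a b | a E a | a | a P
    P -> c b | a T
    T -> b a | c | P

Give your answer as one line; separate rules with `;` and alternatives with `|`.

Unit pairs: T ⇒* {P}.
For each unit pair (A, B), copy every non-unit production of B to A, then drop all unit productions.

E -> a b | a E a | a | a P; P -> c b | a T; T -> c b | a T | b a | c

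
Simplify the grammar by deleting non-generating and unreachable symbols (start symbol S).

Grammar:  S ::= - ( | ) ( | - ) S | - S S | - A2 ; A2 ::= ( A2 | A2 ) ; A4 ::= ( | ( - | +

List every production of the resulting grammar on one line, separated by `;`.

Generating nonterminals: {A4, S}.
Reachable from S after that: {S}.
Removed useless symbols: {A2, A4} and every production mentioning them.

S ::= - ( | ) ( | - ) S | - S S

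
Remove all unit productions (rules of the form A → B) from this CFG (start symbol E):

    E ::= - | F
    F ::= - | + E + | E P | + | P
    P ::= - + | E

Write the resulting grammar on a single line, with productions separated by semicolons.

Unit pairs: E ⇒* {F, P}; F ⇒* {E, P}; P ⇒* {E, F}.
For every A with A ⇒* B via unit rules, add B's non-unit alternatives to A; then delete every rule of the form X → Y.

E ::= - | + E + | E P | + | - +; F ::= - | + E + | E P | + | - +; P ::= - | - + | + E + | E P | +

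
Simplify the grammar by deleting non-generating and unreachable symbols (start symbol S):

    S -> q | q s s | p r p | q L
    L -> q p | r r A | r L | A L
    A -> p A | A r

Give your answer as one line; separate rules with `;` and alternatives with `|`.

Generating nonterminals: {L, S}.
Reachable from S after that: {L, S}.
Removed useless symbols: {A} and every production mentioning them.

S -> q | q s s | p r p | q L; L -> q p | r L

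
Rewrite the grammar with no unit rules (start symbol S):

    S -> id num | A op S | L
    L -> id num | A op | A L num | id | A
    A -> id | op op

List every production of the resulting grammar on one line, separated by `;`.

Unit pairs: L ⇒* {A}; S ⇒* {A, L}.
Replace each nonterminal's rules with the union of the non-unit rules of every nonterminal it unit-derives.

S -> id num | A op | A L num | id | A op S | op op; L -> id num | A op | A L num | id | op op; A -> id | op op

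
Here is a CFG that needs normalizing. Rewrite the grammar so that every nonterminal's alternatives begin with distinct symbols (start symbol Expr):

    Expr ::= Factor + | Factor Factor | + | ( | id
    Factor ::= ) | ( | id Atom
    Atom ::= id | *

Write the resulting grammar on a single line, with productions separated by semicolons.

Expr ::= + | ( | id | Factor Expr1; Factor ::= ) | ( | id Atom; Atom ::= id | *; Expr1 ::= + | Factor

Expr has alternatives sharing prefix 'Factor': factor to Expr → Factor Expr1 with Expr1 → + | Factor.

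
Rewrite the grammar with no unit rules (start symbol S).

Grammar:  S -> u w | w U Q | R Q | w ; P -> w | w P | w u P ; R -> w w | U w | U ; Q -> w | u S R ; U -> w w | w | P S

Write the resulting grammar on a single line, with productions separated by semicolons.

S -> u w | w U Q | R Q | w; P -> w | w P | w u P; R -> w w | w | P S | U w; Q -> w | u S R; U -> w w | w | P S

Unit pairs: R ⇒* {U}.
For every A with A ⇒* B via unit rules, add B's non-unit alternatives to A; then delete every rule of the form X → Y.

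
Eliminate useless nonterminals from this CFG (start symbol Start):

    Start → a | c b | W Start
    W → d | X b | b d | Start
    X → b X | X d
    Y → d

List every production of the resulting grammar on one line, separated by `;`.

Generating nonterminals: {Start, W, Y}.
Reachable from Start after that: {Start, W}.
Removed useless symbols: {X, Y} and every production mentioning them.

Start → a | c b | W Start; W → d | b d | Start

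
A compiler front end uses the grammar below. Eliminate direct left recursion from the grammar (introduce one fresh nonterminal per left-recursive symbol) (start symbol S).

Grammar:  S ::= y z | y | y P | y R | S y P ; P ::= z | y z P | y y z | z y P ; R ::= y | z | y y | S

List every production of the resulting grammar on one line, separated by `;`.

Left recursion appears on S.
For S: α = {y P}, β = {y z, y, y P, y R}. Rewrite as S → β S' and S' → α S' | ε.

S ::= y z S' | y S' | y P S' | y R S'; P ::= z | y z P | y y z | z y P; R ::= y | z | y y | S; S' ::= y P S' | eps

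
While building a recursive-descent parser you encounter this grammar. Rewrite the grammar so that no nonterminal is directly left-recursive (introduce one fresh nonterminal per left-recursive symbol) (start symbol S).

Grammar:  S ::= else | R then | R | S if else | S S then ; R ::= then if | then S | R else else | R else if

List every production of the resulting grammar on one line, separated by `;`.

S ::= else S' | R then S' | R S'; R ::= then if R' | then S R'; S' ::= if else S' | S then S' | eps; R' ::= else else R' | else if R' | eps

Directly left-recursive nonterminals: S, R.
For S: α = {if else, S then}, β = {else, R then, R}. Rewrite as S → β S' and S' → α S' | ε.
For R: α = {else else, else if}, β = {then if, then S}. Rewrite as R → β R' and R' → α R' | ε.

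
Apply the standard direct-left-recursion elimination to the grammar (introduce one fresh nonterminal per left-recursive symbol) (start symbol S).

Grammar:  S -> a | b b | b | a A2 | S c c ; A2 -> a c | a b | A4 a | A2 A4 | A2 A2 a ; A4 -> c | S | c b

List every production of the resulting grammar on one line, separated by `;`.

S -> a S' | b b S' | b S' | a A2 S'; A2 -> a c A2' | a b A2' | A4 a A2'; A4 -> c | S | c b; S' -> c c S' | ε; A2' -> A4 A2' | A2 a A2' | ε

Left recursion appears on S, A2.
For S: α = {c c}, β = {a, b b, b, a A2}. Rewrite as S → β S' and S' → α S' | ε.
For A2: α = {A4, A2 a}, β = {a c, a b, A4 a}. Rewrite as A2 → β A2' and A2' → α A2' | ε.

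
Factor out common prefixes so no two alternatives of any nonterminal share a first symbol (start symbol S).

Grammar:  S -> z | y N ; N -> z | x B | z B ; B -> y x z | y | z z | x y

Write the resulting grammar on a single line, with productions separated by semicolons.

N has alternatives sharing prefix 'z': factor to N → z N' with N' → ε | B.
B has alternatives sharing prefix 'y': factor to B → y B' with B' → x z | ε.

S -> z | y N; N -> x B | z N'; B -> z z | x y | y B'; N' -> ε | B; B' -> x z | ε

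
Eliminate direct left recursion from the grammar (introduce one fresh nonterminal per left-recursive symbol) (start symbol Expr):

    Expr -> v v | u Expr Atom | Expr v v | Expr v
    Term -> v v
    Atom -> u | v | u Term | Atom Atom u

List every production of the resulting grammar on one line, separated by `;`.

Left recursion appears on Expr, Atom.
For Expr: α = {v v, v}, β = {v v, u Expr Atom}. Rewrite as Expr → β Expr1 and Expr1 → α Expr1 | ε.
For Atom: α = {Atom u}, β = {u, v, u Term}. Rewrite as Atom → β Atom1 and Atom1 → α Atom1 | ε.

Expr -> v v Expr1 | u Expr Atom Expr1; Term -> v v; Atom -> u Atom1 | v Atom1 | u Term Atom1; Expr1 -> v v Expr1 | v Expr1 | ε; Atom1 -> Atom u Atom1 | ε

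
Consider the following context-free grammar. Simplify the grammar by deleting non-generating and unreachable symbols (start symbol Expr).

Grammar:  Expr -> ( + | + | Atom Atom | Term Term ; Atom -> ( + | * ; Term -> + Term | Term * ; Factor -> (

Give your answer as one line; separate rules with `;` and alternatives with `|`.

Generating nonterminals: {Atom, Expr, Factor}.
Reachable from Expr after that: {Atom, Expr}.
Removed useless symbols: {Factor, Term} and every production mentioning them.

Expr -> ( + | + | Atom Atom; Atom -> ( + | *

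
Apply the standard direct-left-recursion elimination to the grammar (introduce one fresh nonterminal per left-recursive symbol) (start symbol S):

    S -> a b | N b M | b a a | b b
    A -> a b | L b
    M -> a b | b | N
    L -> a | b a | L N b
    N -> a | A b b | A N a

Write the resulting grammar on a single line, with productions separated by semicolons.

S -> a b | N b M | b a a | b b; A -> a b | L b; M -> a b | b | N; L -> a L' | b a L'; N -> a | A b b | A N a; L' -> N b L' | ε

L is directly left-recursive.
For L: α = {N b}, β = {a, b a}. Rewrite as L → β L' and L' → α L' | ε.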